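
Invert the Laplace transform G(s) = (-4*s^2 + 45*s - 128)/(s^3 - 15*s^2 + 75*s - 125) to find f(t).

f(t) = -3*t^2*exp(5*t)/2 + 5*t*exp(5*t) - 4*exp(5*t)

Factor the denominator: s^3 - 15*s^2 + 75*s - 125 = (s - 5)^3.
Partial fraction decomposition gives [-4/(s - 5)] + [5/(s - 5)^2] + [-3/(s - 5)^3].
Invert each term: -4/(s - 5) ↔ -4e^(5t); 5/(s - 5)^2 ↔ 5t·e^(5t); -3/(s - 5)^3 ↔ (-3/2)t^2·e^(5t).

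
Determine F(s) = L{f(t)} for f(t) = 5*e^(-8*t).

L{5} = 5/s.
By the first shifting theorem, multiplying by e^(-8t) replaces s with s + 8.

F(s) = 5/(s + 8)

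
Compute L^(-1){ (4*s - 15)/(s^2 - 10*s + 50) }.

Complete the square in the denominator: s^2 - 10*s + 50 = (s - 5)^2 + 5^2.
Split the numerator to match: 4*s - 15 = 4·(s - 5) + 1·5.
Invert each term: 4·(s - 5)/((s - 5)^2 + 25) ↔ 4e^(5t)cos(5t); 1·5/((s - 5)^2 + 25) ↔ e^(5t)sin(5t).

exp(5*t)*sin(5*t) + 4*exp(5*t)*cos(5*t)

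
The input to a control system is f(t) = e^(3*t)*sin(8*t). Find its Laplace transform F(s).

L{sin(8t)} = 8/(s^2 + 64).
By the first shifting theorem, multiplying by e^(3t) replaces s with s - 3.

F(s) = 8/((s - 3)^2 + 64)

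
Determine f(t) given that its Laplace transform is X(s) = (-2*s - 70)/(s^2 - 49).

Factor the denominator: s^2 - 49 = (s - 7)*(s + 7).
Partial fraction decomposition gives [4/(s + 7)] + [-6/(s - 7)].
Invert each term: 4/(s + 7) ↔ 4e^(-7t); -6/(s - 7) ↔ -6e^(7t).

f(t) = -6*exp(7*t) + 4*exp(-7*t)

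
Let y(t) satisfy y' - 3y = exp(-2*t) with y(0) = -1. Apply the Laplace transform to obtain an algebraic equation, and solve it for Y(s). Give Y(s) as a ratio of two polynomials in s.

Y(s) = (-s - 1)/(s^2 - s - 6)

Apply the Laplace transform to the equation.
With L{y'} = sY - y(0) = sY - (-1): the LHS transforms to (s - 3)Y - (-1).
The right side is L{exp(-2*t)} = 1/(s + 2).
So (s - 3)Y = 1/(s + 2) + (-1).
Isolate Y and clear denominators.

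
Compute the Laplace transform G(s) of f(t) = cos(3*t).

G(s) = s/(s^2 + 9)

L{cos(3t)} = s/(s^2 + 9).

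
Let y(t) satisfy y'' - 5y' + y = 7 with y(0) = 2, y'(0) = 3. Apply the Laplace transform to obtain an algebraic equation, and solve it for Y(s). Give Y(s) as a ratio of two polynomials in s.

Laplace-transform each side.
The derivative rules (L{y''} = s^2 Y - s·y(0) - y'(0) and L{y'} = sY - y(0), with y(0) = 2, y'(0) = 3) turn the left side into (s^2 - 5*s + 1)Y - (2*s - 7).
The right side is L{7} = 7/s.
So (s^2 - 5*s + 1)Y = 7/s + (2*s - 7).
Isolate Y and clear denominators.

Y(s) = (2*s^2 - 7*s + 7)/(s^3 - 5*s^2 + s)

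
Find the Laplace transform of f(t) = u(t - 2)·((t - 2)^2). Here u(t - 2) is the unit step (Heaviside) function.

2*exp(-2*s)/s^3

By the second shifting theorem, L{u(t - c)·g(t - c)} = e^(-cs)·G(s) with c = 2 and G(s) = L{g(t)}.
L{t^2} = 2!/s^3 = 2/s^3.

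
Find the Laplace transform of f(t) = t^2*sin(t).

L{sin(t)} = 1/(s^2 + 1).
Then apply L{t^2·g(t)} = (-1)^2 d^2/ds^2[H(s)] with H(s) = 1/(s^2 + 1):
differentiating 2 times and applying the sign gives 2*(3*s^2 - 1)/(s^2 + 1)^3.

2*(3*s^2 - 1)/(s^2 + 1)^3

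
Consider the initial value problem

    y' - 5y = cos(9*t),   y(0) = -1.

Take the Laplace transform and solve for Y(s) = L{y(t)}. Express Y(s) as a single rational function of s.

Y(s) = (-s^2 + s - 81)/(s^3 - 5*s^2 + 81*s - 405)

Laplace-transform each side.
With L{y'} = sY - y(0) = sY - (-1): the LHS transforms to (s - 5)Y - (-1).
The right side is L{cos(9*t)} = s/(s^2 + 81).
So (s - 5)Y = s/(s^2 + 81) + (-1).
Isolate Y and clear denominators.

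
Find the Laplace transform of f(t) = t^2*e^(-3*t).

L{e^(-3t)} = 1/(s + 3).
Then apply L{t^2·g(t)} = (-1)^2 d^2/ds^2[G(s)] with G(s) = 1/(s + 3):
differentiating 2 times and applying the sign gives 2/(s + 3)^3.

2/(s + 3)^3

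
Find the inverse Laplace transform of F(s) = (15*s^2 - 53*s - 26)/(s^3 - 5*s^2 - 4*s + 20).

Factor the denominator: s^3 - 5*s^2 - 4*s + 20 = (s - 5)*(s - 2)*(s + 2).
Partial fraction decomposition gives [5/(s + 2)] + [4/(s - 5)] + [6/(s - 2)].
Invert each term: 5/(s + 2) ↔ 5e^(-2t); 4/(s - 5) ↔ 4e^(5t); 6/(s - 2) ↔ 6e^(2t).

4*exp(5*t) + 6*exp(2*t) + 5*exp(-2*t)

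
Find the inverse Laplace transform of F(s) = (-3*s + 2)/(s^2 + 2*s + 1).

Factor the denominator: s^2 + 2*s + 1 = (s + 1)^2.
Partial fraction decomposition gives [-3/(s + 1)] + [5/(s + 1)^2].
Invert each term: -3/(s + 1) ↔ -3e^(-t); 5/(s + 1)^2 ↔ 5t·e^(-t).

5*t*exp(-t) - 3*exp(-t)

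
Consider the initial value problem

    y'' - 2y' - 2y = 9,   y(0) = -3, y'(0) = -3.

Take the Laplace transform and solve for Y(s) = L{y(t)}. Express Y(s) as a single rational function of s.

Y(s) = (-3*s^2 + 3*s + 9)/(s^3 - 2*s^2 - 2*s)

Take the Laplace transform of both sides.
Using L{y''} = s^2 Y - s·y(0) - y'(0) and L{y'} = sY - y(0), with y(0) = -3, y'(0) = -3, the left side becomes (s^2 - 2*s - 2)Y - (-3*s + 3).
The right side is L{9} = 9/s.
So (s^2 - 2*s - 2)Y = 9/s + (-3*s + 3).
Solve for Y(s) and write it as one ratio of polynomials.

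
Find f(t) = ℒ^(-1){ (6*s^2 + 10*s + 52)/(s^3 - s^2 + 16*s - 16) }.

Factor the denominator: s^3 - s^2 + 16*s - 16 = (s - 1)*(s^2 + 16).
Partial fraction decomposition gives [4/(s - 1)] + [2*s/(s^2 + 16)] + [12/(s^2 + 16)].
Invert each term: 4/(s - 1) ↔ 4e^(t); 2·s/(s^2 + 16) ↔ 2cos(4t); 3·4/(s^2 + 16) ↔ 3sin(4t).

f(t) = 4*exp(t) + 3*sin(4*t) + 2*cos(4*t)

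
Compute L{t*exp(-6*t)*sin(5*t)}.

10*(s + 6)/(s^2 + 12*s + 61)^2

L{sin(5t)} = 5/(s^2 + 25).
Multiplying by e^(-6t) shifts s → s + 6, so L{exp(-6*t)*sin(5*t)} = 5/((s + 6)^2 + 25).
Then apply L{t·g(t)} = -d/ds[G(s)] with G(s) = 5/((s + 6)^2 + 25):
differentiating 1 time and applying the sign gives 10*(s + 6)/(s^2 + 12*s + 61)^2.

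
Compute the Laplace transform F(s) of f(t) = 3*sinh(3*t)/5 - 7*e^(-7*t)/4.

Apply the Laplace transform termwise.
(3/5)·[L{sinh(3t)} = 3/(s^2 - 9)]; (-7/4)·[L{e^(-7t)} = 1/(s + 7)].

F(s) = 9/(5*(s^2 - 9)) - 7/(4*(s + 7))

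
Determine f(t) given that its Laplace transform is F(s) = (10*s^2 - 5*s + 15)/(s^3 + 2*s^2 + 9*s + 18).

Factor the denominator: s^3 + 2*s^2 + 9*s + 18 = (s + 2)*(s^2 + 9).
Partial fraction decomposition gives [5/(s + 2)] + [5*s/(s^2 + 9)] + [-15/(s^2 + 9)].
Invert each term: 5/(s + 2) ↔ 5e^(-2t); 5·s/(s^2 + 9) ↔ 5cos(3t); -5·3/(s^2 + 9) ↔ -5sin(3t).

f(t) = -5*sin(3*t) + 5*cos(3*t) + 5*exp(-2*t)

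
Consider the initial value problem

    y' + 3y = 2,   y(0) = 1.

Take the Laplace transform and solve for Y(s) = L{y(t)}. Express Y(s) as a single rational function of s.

Y(s) = (s + 2)/(s^2 + 3*s)

Laplace-transform each side.
Using L{y'} = sY - y(0) = sY - 1, the left side becomes (s + 3)Y - (1).
The right side is L{2} = 2/s.
So (s + 3)Y = 2/s + (1).
Solve for Y(s) and write it as one ratio of polynomials.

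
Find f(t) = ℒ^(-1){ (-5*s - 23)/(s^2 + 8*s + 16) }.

Factor the denominator: s^2 + 8*s + 16 = (s + 4)^2.
Partial fraction decomposition gives [-5/(s + 4)] + [-3/(s + 4)^2].
Invert each term: -5/(s + 4) ↔ -5e^(-4t); -3/(s + 4)^2 ↔ -3t·e^(-4t).

f(t) = -3*t*exp(-4*t) - 5*exp(-4*t)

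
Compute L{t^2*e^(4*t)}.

2/(s - 4)^3

L{e^(4t)} = 1/(s - 4).
Then apply L{t^2·g(t)} = (-1)^2 d^2/ds^2[G(s)] with G(s) = 1/(s - 4):
differentiating 2 times and applying the sign gives 2/(s - 4)^3.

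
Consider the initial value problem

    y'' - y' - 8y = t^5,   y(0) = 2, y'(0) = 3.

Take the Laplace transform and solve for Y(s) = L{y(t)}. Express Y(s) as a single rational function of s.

Y(s) = (2*s^7 + s^6 + 120)/(s^8 - s^7 - 8*s^6)

Apply the Laplace transform to the equation.
With L{y''} = s^2 Y - s·y(0) - y'(0) and L{y'} = sY - y(0), with y(0) = 2, y'(0) = 3: the LHS transforms to (s^2 - s - 8)Y - (2*s + 1).
The right side is L{t^5} = 120/s^6.
So (s^2 - s - 8)Y = 120/s^6 + (2*s + 1).
Isolate Y and clear denominators.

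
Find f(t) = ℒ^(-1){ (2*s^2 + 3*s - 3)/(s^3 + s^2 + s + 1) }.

f(t) = -sin(t) + 4*cos(t) - 2*exp(-t)

Factor the denominator: s^3 + s^2 + s + 1 = (s + 1)*(s^2 + 1).
Partial fraction decomposition gives [-2/(s + 1)] + [4*s/(s^2 + 1)] + [-1/(s^2 + 1)].
Invert each term: -2/(s + 1) ↔ -2e^(-t); 4·s/(s^2 + 1) ↔ 4cos(t); -1·1/(s^2 + 1) ↔ -sin(t).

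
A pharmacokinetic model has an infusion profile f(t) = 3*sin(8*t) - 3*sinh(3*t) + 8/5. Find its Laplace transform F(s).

F(s) = 24/(s^2 + 64) - 9/(s^2 - 9) + 8/(5*s)

By linearity of the Laplace transform, transform each term separately.
(-3)·[L{sinh(3t)} = 3/(s^2 - 9)]; L{8/5} = (8/5)/s; (3)·[L{sin(8t)} = 8/(s^2 + 64)].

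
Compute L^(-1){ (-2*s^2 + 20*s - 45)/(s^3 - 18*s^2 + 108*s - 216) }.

3*t^2*exp(6*t)/2 - 4*t*exp(6*t) - 2*exp(6*t)

Factor the denominator: s^3 - 18*s^2 + 108*s - 216 = (s - 6)^3.
Partial fraction decomposition gives [-2/(s - 6)] + [-4/(s - 6)^2] + [3/(s - 6)^3].
Invert each term: -2/(s - 6) ↔ -2e^(6t); -4/(s - 6)^2 ↔ -4t·e^(6t); 3/(s - 6)^3 ↔ (3/2)t^2·e^(6t).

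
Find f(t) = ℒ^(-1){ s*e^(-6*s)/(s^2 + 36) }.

The factor e^(-6s) signals a time shift by c = 6 (second shifting theorem).
L{cos(6t)} = s/(s^2 + 36), so L^-1{s/(s^2 + 36)} = cos(6*t).
Hence the inverse is u(t - 6) times that function evaluated at t - 6.

f(t) = Heaviside(t - 6)*(cos(6*t - 36))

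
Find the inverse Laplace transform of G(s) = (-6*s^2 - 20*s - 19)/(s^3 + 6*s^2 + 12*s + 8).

Factor the denominator: s^3 + 6*s^2 + 12*s + 8 = (s + 2)^3.
Partial fraction decomposition gives [-6/(s + 2)] + [4/(s + 2)^2] + [-3/(s + 2)^3].
Invert each term: -6/(s + 2) ↔ -6e^(-2t); 4/(s + 2)^2 ↔ 4t·e^(-2t); -3/(s + 2)^3 ↔ (-3/2)t^2·e^(-2t).

-3*t^2*exp(-2*t)/2 + 4*t*exp(-2*t) - 6*exp(-2*t)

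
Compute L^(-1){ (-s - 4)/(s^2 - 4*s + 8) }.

Complete the square in the denominator: s^2 - 4*s + 8 = (s - 2)^2 + 2^2.
Split the numerator to match: -s - 4 = -1·(s - 2) - 3·2.
Invert each term: -1·(s - 2)/((s - 2)^2 + 4) ↔ -e^(2t)cos(2t); -3·2/((s - 2)^2 + 4) ↔ -3e^(2t)sin(2t).

-3*exp(2*t)*sin(2*t) - exp(2*t)*cos(2*t)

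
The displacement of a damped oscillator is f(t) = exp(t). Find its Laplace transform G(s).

G(s) = 1/(s - 1)

L{1} = 1/s.
By the first shifting theorem, multiplying by e^(t) replaces s with s - 1.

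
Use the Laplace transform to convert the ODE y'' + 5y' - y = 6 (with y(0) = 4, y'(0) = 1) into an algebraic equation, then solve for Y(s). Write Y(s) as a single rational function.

Y(s) = (4*s^2 + 21*s + 6)/(s^3 + 5*s^2 - s)

Take the Laplace transform of both sides.
The derivative rules (L{y''} = s^2 Y - s·y(0) - y'(0) and L{y'} = sY - y(0), with y(0) = 4, y'(0) = 1) turn the left side into (s^2 + 5*s - 1)Y - (4*s + 21).
The right side is L{6} = 6/s.
So (s^2 + 5*s - 1)Y = 6/s + (4*s + 21).
Solve for Y(s) and write it as one ratio of polynomials.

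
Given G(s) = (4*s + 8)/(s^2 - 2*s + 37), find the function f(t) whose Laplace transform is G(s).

f(t) = 2*exp(t)*sin(6*t) + 4*exp(t)*cos(6*t)

Complete the square in the denominator: s^2 - 2*s + 37 = (s - 1)^2 + 6^2.
Split the numerator to match: 4*s + 8 = 4·(s - 1) + 2·6.
Invert each term: 4·(s - 1)/((s - 1)^2 + 36) ↔ 4e^(t)cos(6t); 2·6/((s - 1)^2 + 36) ↔ 2e^(t)sin(6t).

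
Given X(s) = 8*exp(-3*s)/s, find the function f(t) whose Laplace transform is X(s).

The factor e^(-3s) signals a time shift by c = 3 (second shifting theorem).
L{8} = 8/s, so L^-1{8/s} = 8.
Hence the inverse is u(t - 3) times that function evaluated at t - 3.

f(t) = Heaviside(t - 3)*(8)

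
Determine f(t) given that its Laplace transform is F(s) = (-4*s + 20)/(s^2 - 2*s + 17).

Complete the square in the denominator: s^2 - 2*s + 17 = (s - 1)^2 + 4^2.
Split the numerator to match: -4*s + 20 = -4·(s - 1) + 4·4.
Invert each term: -4·(s - 1)/((s - 1)^2 + 16) ↔ -4e^(t)cos(4t); 4·4/((s - 1)^2 + 16) ↔ 4e^(t)sin(4t).

f(t) = 4*exp(t)*sin(4*t) - 4*exp(t)*cos(4*t)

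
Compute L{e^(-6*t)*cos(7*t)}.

(s + 6)/((s + 6)^2 + 49)

L{cos(7t)} = s/(s^2 + 49).
By the first shifting theorem, multiplying by e^(-6t) replaces s with s + 6.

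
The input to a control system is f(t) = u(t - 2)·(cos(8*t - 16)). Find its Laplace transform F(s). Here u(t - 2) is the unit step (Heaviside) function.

By the second shifting theorem, L{u(t - c)·g(t - c)} = e^(-cs)·G(s) with c = 2 and G(s) = L{g(t)}.
L{cos(8t)} = s/(s^2 + 64).

F(s) = s*exp(-2*s)/(s^2 + 64)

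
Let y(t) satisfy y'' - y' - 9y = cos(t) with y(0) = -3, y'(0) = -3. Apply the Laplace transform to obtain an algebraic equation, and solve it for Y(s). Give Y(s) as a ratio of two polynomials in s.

Y(s) = (-3*s^3 - 2*s)/(s^4 - s^3 - 8*s^2 - s - 9)

Take the Laplace transform of both sides.
The derivative rules (L{y''} = s^2 Y - s·y(0) - y'(0) and L{y'} = sY - y(0), with y(0) = -3, y'(0) = -3) turn the left side into (s^2 - s - 9)Y - (-3*s).
The right side is L{cos(t)} = s/(s^2 + 1).
So (s^2 - s - 9)Y = s/(s^2 + 1) + (-3*s).
Divide through and combine into a single rational function.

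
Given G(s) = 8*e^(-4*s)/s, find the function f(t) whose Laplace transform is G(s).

The factor e^(-4s) signals a time shift by c = 4 (second shifting theorem).
L{8} = 8/s, so L^-1{8/s} = 8.
Hence the inverse is u(t - 4) times that function evaluated at t - 4.

f(t) = Heaviside(t - 4)*(8)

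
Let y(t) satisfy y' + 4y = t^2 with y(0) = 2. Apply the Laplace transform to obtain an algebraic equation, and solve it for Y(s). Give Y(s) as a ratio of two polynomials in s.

Y(s) = (2*s^3 + 2)/(s^4 + 4*s^3)

Transform both sides with L{·}.
With L{y'} = sY - y(0) = sY - 2: the LHS transforms to (s + 4)Y - (2).
The right side is L{t^2} = 2/s^3.
So (s + 4)Y = 2/s^3 + (2).
Divide through and combine into a single rational function.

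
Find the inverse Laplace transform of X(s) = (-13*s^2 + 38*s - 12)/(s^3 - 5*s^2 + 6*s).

-5*exp(3*t) - 6*exp(2*t) - 2

Factor the denominator: s^3 - 5*s^2 + 6*s = s*(s - 3)*(s - 2).
Partial fraction decomposition gives [-2/s] + [-5/(s - 3)] + [-6/(s - 2)].
Invert each term: -2/(s - 0) ↔ -2e^(0t); -5/(s - 3) ↔ -5e^(3t); -6/(s - 2) ↔ -6e^(2t).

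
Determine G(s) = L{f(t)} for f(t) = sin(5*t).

L{sin(5t)} = 5/(s^2 + 25).

G(s) = 5/(s^2 + 25)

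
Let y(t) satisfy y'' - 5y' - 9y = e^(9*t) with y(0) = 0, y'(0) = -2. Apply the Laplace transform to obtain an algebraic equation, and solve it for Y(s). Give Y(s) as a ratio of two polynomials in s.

Transform both sides with L{·}.
With L{y''} = s^2 Y - s·y(0) - y'(0) and L{y'} = sY - y(0), with y(0) = 0, y'(0) = -2: the LHS transforms to (s^2 - 5*s - 9)Y - (-2).
The right side is L{e^(9*t)} = 1/(s - 9).
So (s^2 - 5*s - 9)Y = 1/(s - 9) + (-2).
Solve for Y(s) and write it as one ratio of polynomials.

Y(s) = (-2*s + 19)/(s^3 - 14*s^2 + 36*s + 81)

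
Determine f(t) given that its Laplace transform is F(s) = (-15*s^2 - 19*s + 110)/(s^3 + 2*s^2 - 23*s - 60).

f(t) = -5*exp(5*t) - 4*exp(-3*t) - 6*exp(-4*t)

Factor the denominator: s^3 + 2*s^2 - 23*s - 60 = (s - 5)*(s + 3)*(s + 4).
Partial fraction decomposition gives [-4/(s + 3)] + [-5/(s - 5)] + [-6/(s + 4)].
Invert each term: -4/(s + 3) ↔ -4e^(-3t); -5/(s - 5) ↔ -5e^(5t); -6/(s + 4) ↔ -6e^(-4t).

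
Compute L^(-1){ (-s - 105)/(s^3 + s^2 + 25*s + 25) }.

-sin(5*t) + 4*cos(5*t) - 4*exp(-t)

Factor the denominator: s^3 + s^2 + 25*s + 25 = (s + 1)*(s^2 + 25).
Partial fraction decomposition gives [-4/(s + 1)] + [4*s/(s^2 + 25)] + [-5/(s^2 + 25)].
Invert each term: -4/(s + 1) ↔ -4e^(-t); 4·s/(s^2 + 25) ↔ 4cos(5t); -1·5/(s^2 + 25) ↔ -sin(5t).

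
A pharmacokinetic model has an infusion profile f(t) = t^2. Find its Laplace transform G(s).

L{t^2} = 2!/s^3 = 2/s^3.

G(s) = 2/s^3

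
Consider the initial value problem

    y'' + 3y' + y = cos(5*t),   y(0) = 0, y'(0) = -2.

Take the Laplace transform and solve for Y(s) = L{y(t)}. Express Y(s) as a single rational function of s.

Y(s) = (-2*s^2 + s - 50)/(s^4 + 3*s^3 + 26*s^2 + 75*s + 25)

Apply the Laplace transform to the equation.
The derivative rules (L{y''} = s^2 Y - s·y(0) - y'(0) and L{y'} = sY - y(0), with y(0) = 0, y'(0) = -2) turn the left side into (s^2 + 3*s + 1)Y - (-2).
The right side is L{cos(5*t)} = s/(s^2 + 25).
So (s^2 + 3*s + 1)Y = s/(s^2 + 25) + (-2).
Isolate Y and clear denominators.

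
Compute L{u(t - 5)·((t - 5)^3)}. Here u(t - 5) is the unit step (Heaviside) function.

By the second shifting theorem, L{u(t - c)·g(t - c)} = e^(-cs)·H(s) with c = 5 and H(s) = L{g(t)}.
L{t^3} = 3!/s^4 = 6/s^4.

6*exp(-5*s)/s^4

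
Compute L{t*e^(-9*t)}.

L{e^(-9t)} = 1/(s + 9).
Then apply L{t·g(t)} = -d/ds[H(s)] with H(s) = 1/(s + 9):
differentiating 1 time and applying the sign gives (s + 9)^(-2).

(s + 9)^(-2)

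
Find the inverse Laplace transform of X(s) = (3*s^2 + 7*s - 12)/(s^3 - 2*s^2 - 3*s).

3*exp(3*t) + 4 - 4*exp(-t)

Factor the denominator: s^3 - 2*s^2 - 3*s = s*(s - 3)*(s + 1).
Partial fraction decomposition gives [4/s] + [3/(s - 3)] + [-4/(s + 1)].
Invert each term: 4/(s - 0) ↔ 4e^(0t); 3/(s - 3) ↔ 3e^(3t); -4/(s + 1) ↔ -4e^(-t).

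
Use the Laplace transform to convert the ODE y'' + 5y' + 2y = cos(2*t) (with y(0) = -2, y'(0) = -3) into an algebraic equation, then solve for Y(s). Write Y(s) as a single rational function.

Take the Laplace transform of both sides.
With L{y''} = s^2 Y - s·y(0) - y'(0) and L{y'} = sY - y(0), with y(0) = -2, y'(0) = -3: the LHS transforms to (s^2 + 5*s + 2)Y - (-2*s - 13).
The right side is L{cos(2*t)} = s/(s^2 + 4).
So (s^2 + 5*s + 2)Y = s/(s^2 + 4) + (-2*s - 13).
Isolate Y and clear denominators.

Y(s) = (-2*s^3 - 13*s^2 - 7*s - 52)/(s^4 + 5*s^3 + 6*s^2 + 20*s + 8)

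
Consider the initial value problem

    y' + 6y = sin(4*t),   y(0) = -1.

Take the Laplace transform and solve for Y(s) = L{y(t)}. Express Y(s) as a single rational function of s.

Take the Laplace transform of both sides.
With L{y'} = sY - y(0) = sY - (-1): the LHS transforms to (s + 6)Y - (-1).
The right side is L{sin(4*t)} = 4/(s^2 + 16).
So (s + 6)Y = 4/(s^2 + 16) + (-1).
Isolate Y and clear denominators.

Y(s) = (-s^2 - 12)/(s^3 + 6*s^2 + 16*s + 96)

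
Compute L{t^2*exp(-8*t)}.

L{t^2} = 2!/s^3 = 2/s^3.
By the first shifting theorem, multiplying by e^(-8t) replaces s with s + 8.

2/(s + 8)^3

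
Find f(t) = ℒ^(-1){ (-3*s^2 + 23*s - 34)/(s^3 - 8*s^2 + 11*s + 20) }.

f(t) = exp(5*t) - 2*exp(4*t) - 2*exp(-t)

Factor the denominator: s^3 - 8*s^2 + 11*s + 20 = (s - 5)*(s - 4)*(s + 1).
Partial fraction decomposition gives [-2/(s - 4)] + [-2/(s + 1)] + [1/(s - 5)].
Invert each term: -2/(s - 4) ↔ -2e^(4t); -2/(s + 1) ↔ -2e^(-t); 1/(s - 5) ↔ e^(5t).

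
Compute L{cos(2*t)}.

L{cos(2t)} = s/(s^2 + 4).

s/(s^2 + 4)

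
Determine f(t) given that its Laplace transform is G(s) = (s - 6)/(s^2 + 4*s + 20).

Complete the square in the denominator: s^2 + 4*s + 20 = (s + 2)^2 + 4^2.
Split the numerator to match: s - 6 = 1·(s + 2) - 2·4.
Invert each term: 1·(s + 2)/((s + 2)^2 + 16) ↔ e^(-2t)cos(4t); -2·4/((s + 2)^2 + 16) ↔ -2e^(-2t)sin(4t).

f(t) = -2*exp(-2*t)*sin(4*t) + exp(-2*t)*cos(4*t)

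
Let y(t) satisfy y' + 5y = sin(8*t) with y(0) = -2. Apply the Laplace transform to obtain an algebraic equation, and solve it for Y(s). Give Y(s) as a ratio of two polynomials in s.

Apply the Laplace transform to the equation.
The derivative rules (L{y'} = sY - y(0) = sY - (-2)) turn the left side into (s + 5)Y - (-2).
The right side is L{sin(8*t)} = 8/(s^2 + 64).
So (s + 5)Y = 8/(s^2 + 64) + (-2).
Isolate Y and clear denominators.

Y(s) = (-2*s^2 - 120)/(s^3 + 5*s^2 + 64*s + 320)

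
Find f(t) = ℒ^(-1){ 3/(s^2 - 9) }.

f(t) = sinh(3*t)

Since L{sinh(3t)} = 3/(s^2 - 9), the inverse is sinh(3*t).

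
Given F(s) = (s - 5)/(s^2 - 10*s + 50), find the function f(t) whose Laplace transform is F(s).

Rewrite the denominator: s^2 - 10*s + 50 = (s - 5)^2 + 25.
The form in (s - 5) signals a first-shifting-theorem factor e^(5t).
Since L{cos(5t)} = s/(s^2 + 25), the inverse is exp(5*t)*cos(5*t).

f(t) = exp(5*t)*cos(5*t)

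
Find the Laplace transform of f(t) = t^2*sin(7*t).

14*(3*s^2 - 49)/(s^2 + 49)^3

L{sin(7t)} = 7/(s^2 + 49).
Then apply L{t^2·g(t)} = (-1)^2 d^2/ds^2[G(s)] with G(s) = 7/(s^2 + 49):
differentiating 2 times and applying the sign gives 14*(3*s^2 - 49)/(s^2 + 49)^3.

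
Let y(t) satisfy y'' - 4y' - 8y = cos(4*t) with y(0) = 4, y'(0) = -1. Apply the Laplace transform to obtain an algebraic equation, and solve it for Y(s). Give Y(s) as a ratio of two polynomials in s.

Y(s) = (4*s^3 - 17*s^2 + 65*s - 272)/(s^4 - 4*s^3 + 8*s^2 - 64*s - 128)

Laplace-transform each side.
The derivative rules (L{y''} = s^2 Y - s·y(0) - y'(0) and L{y'} = sY - y(0), with y(0) = 4, y'(0) = -1) turn the left side into (s^2 - 4*s - 8)Y - (4*s - 17).
The right side is L{cos(4*t)} = s/(s^2 + 16).
So (s^2 - 4*s - 8)Y = s/(s^2 + 16) + (4*s - 17).
Divide through and combine into a single rational function.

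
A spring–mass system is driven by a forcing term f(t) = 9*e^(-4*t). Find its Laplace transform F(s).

F(s) = 9/(s + 4)

L{9} = 9/s.
By the first shifting theorem, multiplying by e^(-4t) replaces s with s + 4.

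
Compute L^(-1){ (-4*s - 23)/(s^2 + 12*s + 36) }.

t*exp(-6*t) - 4*exp(-6*t)

Factor the denominator: s^2 + 12*s + 36 = (s + 6)^2.
Partial fraction decomposition gives [-4/(s + 6)] + [(s + 6)^(-2)].
Invert each term: -4/(s + 6) ↔ -4e^(-6t); 1/(s + 6)^2 ↔ t·e^(-6t).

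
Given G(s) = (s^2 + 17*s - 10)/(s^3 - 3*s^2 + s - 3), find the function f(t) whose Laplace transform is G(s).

f(t) = 5*exp(3*t) + 5*sin(t) - 4*cos(t)

Factor the denominator: s^3 - 3*s^2 + s - 3 = (s - 3)*(s^2 + 1).
Partial fraction decomposition gives [5/(s - 3)] + [-4*s/(s^2 + 1)] + [5/(s^2 + 1)].
Invert each term: 5/(s - 3) ↔ 5e^(3t); -4·s/(s^2 + 1) ↔ -4cos(t); 5·1/(s^2 + 1) ↔ 5sin(t).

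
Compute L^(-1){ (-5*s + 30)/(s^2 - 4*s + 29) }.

Complete the square in the denominator: s^2 - 4*s + 29 = (s - 2)^2 + 5^2.
Split the numerator to match: -5*s + 30 = -5·(s - 2) + 4·5.
Invert each term: -5·(s - 2)/((s - 2)^2 + 25) ↔ -5e^(2t)cos(5t); 4·5/((s - 2)^2 + 25) ↔ 4e^(2t)sin(5t).

4*exp(2*t)*sin(5*t) - 5*exp(2*t)*cos(5*t)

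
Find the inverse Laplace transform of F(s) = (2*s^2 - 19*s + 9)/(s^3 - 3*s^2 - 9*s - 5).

-5*t*exp(-t) - exp(5*t) + 3*exp(-t)

Factor the denominator: s^3 - 3*s^2 - 9*s - 5 = (s - 5)*(s + 1)^2.
Partial fraction decomposition gives [3/(s + 1)] + [-5/(s + 1)^2] + [-1/(s - 5)].
Invert each term: 3/(s + 1) ↔ 3e^(-t); -5/(s + 1)^2 ↔ -5t·e^(-t); -1/(s - 5) ↔ -e^(5t).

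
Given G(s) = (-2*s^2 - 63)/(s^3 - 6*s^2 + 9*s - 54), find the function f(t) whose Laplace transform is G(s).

f(t) = -3*exp(6*t) + 2*sin(3*t) + cos(3*t)

Factor the denominator: s^3 - 6*s^2 + 9*s - 54 = (s - 6)*(s^2 + 9).
Partial fraction decomposition gives [-3/(s - 6)] + [s/(s^2 + 9)] + [6/(s^2 + 9)].
Invert each term: -3/(s - 6) ↔ -3e^(6t); 1·s/(s^2 + 9) ↔ cos(3t); 2·3/(s^2 + 9) ↔ 2sin(3t).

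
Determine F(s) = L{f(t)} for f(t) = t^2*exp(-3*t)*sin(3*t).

L{sin(3t)} = 3/(s^2 + 9).
Multiplying by e^(-3t) shifts s → s + 3, so L{exp(-3*t)*sin(3*t)} = 3/((s + 3)^2 + 9).
Then apply L{t^2·g(t)} = (-1)^2 d^2/ds^2[G(s)] with G(s) = 3/((s + 3)^2 + 9):
differentiating 2 times and applying the sign gives 18*(s^2 + 6*s + 6)/(s^2 + 6*s + 18)^3.

F(s) = 18*(s^2 + 6*s + 6)/(s^2 + 6*s + 18)^3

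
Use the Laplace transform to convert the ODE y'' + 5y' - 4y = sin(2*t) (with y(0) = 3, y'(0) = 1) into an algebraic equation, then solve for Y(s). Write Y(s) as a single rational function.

Transform both sides with L{·}.
With L{y''} = s^2 Y - s·y(0) - y'(0) and L{y'} = sY - y(0), with y(0) = 3, y'(0) = 1: the LHS transforms to (s^2 + 5*s - 4)Y - (3*s + 16).
The right side is L{sin(2*t)} = 2/(s^2 + 4).
So (s^2 + 5*s - 4)Y = 2/(s^2 + 4) + (3*s + 16).
Isolate Y and clear denominators.

Y(s) = (3*s^3 + 16*s^2 + 12*s + 66)/(s^4 + 5*s^3 + 20*s - 16)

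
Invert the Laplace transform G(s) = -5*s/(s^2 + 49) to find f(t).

f(t) = -5*cos(7*t)

Since L{cos(7t)} = s/(s^2 + 49), the inverse is cos(7*t), scaled by -5.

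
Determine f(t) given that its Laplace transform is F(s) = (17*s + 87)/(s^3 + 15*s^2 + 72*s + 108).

Factor the denominator: s^3 + 15*s^2 + 72*s + 108 = (s + 3)*(s + 6)^2.
Partial fraction decomposition gives [-4/(s + 6)] + [5/(s + 6)^2] + [4/(s + 3)].
Invert each term: -4/(s + 6) ↔ -4e^(-6t); 5/(s + 6)^2 ↔ 5t·e^(-6t); 4/(s + 3) ↔ 4e^(-3t).

f(t) = 5*t*exp(-6*t) + 4*exp(-3*t) - 4*exp(-6*t)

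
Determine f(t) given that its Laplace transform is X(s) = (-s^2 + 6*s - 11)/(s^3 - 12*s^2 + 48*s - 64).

f(t) = -3*t^2*exp(4*t)/2 - 2*t*exp(4*t) - exp(4*t)

Factor the denominator: s^3 - 12*s^2 + 48*s - 64 = (s - 4)^3.
Partial fraction decomposition gives [-1/(s - 4)] + [-2/(s - 4)^2] + [-3/(s - 4)^3].
Invert each term: -1/(s - 4) ↔ -e^(4t); -2/(s - 4)^2 ↔ -2t·e^(4t); -3/(s - 4)^3 ↔ (-3/2)t^2·e^(4t).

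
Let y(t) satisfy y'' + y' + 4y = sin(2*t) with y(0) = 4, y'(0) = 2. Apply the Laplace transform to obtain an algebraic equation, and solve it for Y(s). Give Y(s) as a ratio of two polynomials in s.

Transform both sides with L{·}.
The derivative rules (L{y''} = s^2 Y - s·y(0) - y'(0) and L{y'} = sY - y(0), with y(0) = 4, y'(0) = 2) turn the left side into (s^2 + s + 4)Y - (4*s + 6).
The right side is L{sin(2*t)} = 2/(s^2 + 4).
So (s^2 + s + 4)Y = 2/(s^2 + 4) + (4*s + 6).
Solve for Y(s) and write it as one ratio of polynomials.

Y(s) = (4*s^3 + 6*s^2 + 16*s + 26)/(s^4 + s^3 + 8*s^2 + 4*s + 16)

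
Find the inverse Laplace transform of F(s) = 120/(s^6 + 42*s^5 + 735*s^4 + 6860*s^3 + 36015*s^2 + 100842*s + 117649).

t^5*exp(-7*t)

Rewrite the denominator: s^6 + 42*s^5 + 735*s^4 + 6860*s^3 + 36015*s^2 + 100842*s + 117649 = (s + 7)^6.
The form in (s + 7) signals a first-shifting-theorem factor e^(-7t).
Since L{t^5} = 5!/s^6 = 120/s^6, the inverse is t^5*e^(-7*t).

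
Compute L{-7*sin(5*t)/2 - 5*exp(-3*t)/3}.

By linearity of the Laplace transform, transform each term separately.
(-5/3)·[L{e^(-3t)} = 1/(s + 3)]; (-7/2)·[L{sin(5t)} = 5/(s^2 + 25)].

-35/(2*(s^2 + 25)) - 5/(3*(s + 3))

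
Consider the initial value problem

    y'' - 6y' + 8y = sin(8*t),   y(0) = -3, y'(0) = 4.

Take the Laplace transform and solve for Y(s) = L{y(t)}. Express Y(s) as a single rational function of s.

Laplace-transform each side.
With L{y''} = s^2 Y - s·y(0) - y'(0) and L{y'} = sY - y(0), with y(0) = -3, y'(0) = 4: the LHS transforms to (s^2 - 6*s + 8)Y - (-3*s + 22).
The right side is L{sin(8*t)} = 8/(s^2 + 64).
So (s^2 - 6*s + 8)Y = 8/(s^2 + 64) + (-3*s + 22).
Solve for Y(s) and write it as one ratio of polynomials.

Y(s) = (-3*s^3 + 22*s^2 - 192*s + 1416)/(s^4 - 6*s^3 + 72*s^2 - 384*s + 512)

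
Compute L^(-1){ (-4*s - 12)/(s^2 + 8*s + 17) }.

4*exp(-4*t)*sin(t) - 4*exp(-4*t)*cos(t)

Complete the square in the denominator: s^2 + 8*s + 17 = (s + 4)^2 + 1^2.
Split the numerator to match: -4*s - 12 = -4·(s + 4) + 4·1.
Invert each term: -4·(s + 4)/((s + 4)^2 + 1) ↔ -4e^(-4t)cos(t); 4·1/((s + 4)^2 + 1) ↔ 4e^(-4t)sin(t).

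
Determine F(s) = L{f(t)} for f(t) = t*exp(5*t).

F(s) = (s - 5)^(-2)

L{e^(5t)} = 1/(s - 5).
Then apply L{t·g(t)} = -d/ds[G(s)] with G(s) = 1/(s - 5):
differentiating 1 time and applying the sign gives (s - 5)^(-2).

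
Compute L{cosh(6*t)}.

s/(s^2 - 36)

L{cosh(6t)} = s/(s^2 - 36).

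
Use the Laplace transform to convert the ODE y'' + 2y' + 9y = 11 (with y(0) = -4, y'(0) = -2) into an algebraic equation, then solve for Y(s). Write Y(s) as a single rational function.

Apply the Laplace transform to the equation.
Using L{y''} = s^2 Y - s·y(0) - y'(0) and L{y'} = sY - y(0), with y(0) = -4, y'(0) = -2, the left side becomes (s^2 + 2*s + 9)Y - (-4*s - 10).
The right side is L{11} = 11/s.
So (s^2 + 2*s + 9)Y = 11/s + (-4*s - 10).
Divide through and combine into a single rational function.

Y(s) = (-4*s^2 - 10*s + 11)/(s^3 + 2*s^2 + 9*s)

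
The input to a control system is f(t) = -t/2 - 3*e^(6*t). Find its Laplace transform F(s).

The transform is linear, so treat each term independently.
(-3)·[L{e^(6t)} = 1/(s - 6)]; (-1/2)·[L{t} = 1!/s^2 = 1/s^2].

F(s) = -3/(s - 6) - 1/(2*s^2)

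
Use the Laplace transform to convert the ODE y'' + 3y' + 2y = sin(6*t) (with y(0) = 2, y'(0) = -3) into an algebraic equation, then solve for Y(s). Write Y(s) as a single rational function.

Y(s) = (2*s^3 + 3*s^2 + 72*s + 114)/(s^4 + 3*s^3 + 38*s^2 + 108*s + 72)

Laplace-transform each side.
Using L{y''} = s^2 Y - s·y(0) - y'(0) and L{y'} = sY - y(0), with y(0) = 2, y'(0) = -3, the left side becomes (s^2 + 3*s + 2)Y - (2*s + 3).
The right side is L{sin(6*t)} = 6/(s^2 + 36).
So (s^2 + 3*s + 2)Y = 6/(s^2 + 36) + (2*s + 3).
Isolate Y and clear denominators.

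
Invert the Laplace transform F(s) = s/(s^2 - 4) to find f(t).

f(t) = cosh(2*t)

Since L{cosh(2t)} = s/(s^2 - 4), the inverse is cosh(2*t).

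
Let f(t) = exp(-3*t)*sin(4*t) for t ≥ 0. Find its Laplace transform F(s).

L{sin(4t)} = 4/(s^2 + 16).
By the first shifting theorem, multiplying by e^(-3t) replaces s with s + 3.

F(s) = 4/((s + 3)^2 + 16)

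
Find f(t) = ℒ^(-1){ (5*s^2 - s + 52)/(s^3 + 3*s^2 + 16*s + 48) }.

f(t) = -sin(4*t) + cos(4*t) + 4*exp(-3*t)

Factor the denominator: s^3 + 3*s^2 + 16*s + 48 = (s + 3)*(s^2 + 16).
Partial fraction decomposition gives [4/(s + 3)] + [s/(s^2 + 16)] + [-4/(s^2 + 16)].
Invert each term: 4/(s + 3) ↔ 4e^(-3t); 1·s/(s^2 + 16) ↔ cos(4t); -1·4/(s^2 + 16) ↔ -sin(4t).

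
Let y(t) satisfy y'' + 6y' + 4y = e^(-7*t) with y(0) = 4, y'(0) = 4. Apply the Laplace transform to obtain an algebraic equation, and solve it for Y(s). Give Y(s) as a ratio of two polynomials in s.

Y(s) = (4*s^2 + 56*s + 197)/(s^3 + 13*s^2 + 46*s + 28)

Laplace-transform each side.
Using L{y''} = s^2 Y - s·y(0) - y'(0) and L{y'} = sY - y(0), with y(0) = 4, y'(0) = 4, the left side becomes (s^2 + 6*s + 4)Y - (4*s + 28).
The right side is L{e^(-7*t)} = 1/(s + 7).
So (s^2 + 6*s + 4)Y = 1/(s + 7) + (4*s + 28).
Isolate Y and clear denominators.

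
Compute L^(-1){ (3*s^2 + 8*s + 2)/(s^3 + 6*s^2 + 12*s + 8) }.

Factor the denominator: s^3 + 6*s^2 + 12*s + 8 = (s + 2)^3.
Partial fraction decomposition gives [3/(s + 2)] + [-4/(s + 2)^2] + [-2/(s + 2)^3].
Invert each term: 3/(s + 2) ↔ 3e^(-2t); -4/(s + 2)^2 ↔ -4t·e^(-2t); -2/(s + 2)^3 ↔ (-1)t^2·e^(-2t).

-t^2*exp(-2*t) - 4*t*exp(-2*t) + 3*exp(-2*t)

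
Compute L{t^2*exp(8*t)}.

L{e^(8t)} = 1/(s - 8).
Then apply L{t^2·g(t)} = (-1)^2 d^2/ds^2[G(s)] with G(s) = 1/(s - 8):
differentiating 2 times and applying the sign gives 2/(s - 8)^3.

2/(s - 8)^3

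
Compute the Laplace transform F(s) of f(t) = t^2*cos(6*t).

L{cos(6t)} = s/(s^2 + 36).
Then apply L{t^2·g(t)} = (-1)^2 d^2/ds^2[G(s)] with G(s) = s/(s^2 + 36):
differentiating 2 times and applying the sign gives 2*s*(s^2 - 108)/(s^2 + 36)^3.

F(s) = 2*s*(s^2 - 108)/(s^2 + 36)^3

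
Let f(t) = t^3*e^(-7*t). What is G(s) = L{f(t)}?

G(s) = 6/(s + 7)^4

L{t^3} = 3!/s^4 = 6/s^4.
By the first shifting theorem, multiplying by e^(-7t) replaces s with s + 7.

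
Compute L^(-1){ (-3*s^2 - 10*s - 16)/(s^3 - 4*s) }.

Factor the denominator: s^3 - 4*s = s*(s - 2)*(s + 2).
Partial fraction decomposition gives [-1/(s + 2)] + [4/s] + [-6/(s - 2)].
Invert each term: -1/(s + 2) ↔ -e^(-2t); 4/(s - 0) ↔ 4e^(0t); -6/(s - 2) ↔ -6e^(2t).

-6*exp(2*t) + 4 - exp(-2*t)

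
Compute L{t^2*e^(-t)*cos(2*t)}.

L{cos(2t)} = s/(s^2 + 4).
Multiplying by e^(-t) shifts s → s + 1, so L{e^(-t)*cos(2*t)} = (s + 1)/((s + 1)^2 + 4).
Then apply L{t^2·g(t)} = (-1)^2 d^2/ds^2[G(s)] with G(s) = (s + 1)/((s + 1)^2 + 4):
differentiating 2 times and applying the sign gives 2*(s + 1)*(s^2 + 2*s - 11)/(s^2 + 2*s + 5)^3.

2*(s + 1)*(s^2 + 2*s - 11)/(s^2 + 2*s + 5)^3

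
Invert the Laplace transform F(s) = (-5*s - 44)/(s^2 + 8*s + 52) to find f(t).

Complete the square in the denominator: s^2 + 8*s + 52 = (s + 4)^2 + 6^2.
Split the numerator to match: -5*s - 44 = -5·(s + 4) - 4·6.
Invert each term: -5·(s + 4)/((s + 4)^2 + 36) ↔ -5e^(-4t)cos(6t); -4·6/((s + 4)^2 + 36) ↔ -4e^(-4t)sin(6t).

f(t) = -4*exp(-4*t)*sin(6*t) - 5*exp(-4*t)*cos(6*t)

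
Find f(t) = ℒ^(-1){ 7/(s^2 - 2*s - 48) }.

Rewrite the denominator: s^2 - 2*s - 48 = (s - 1)^2 - 49.
The form in (s - 1) signals a first-shifting-theorem factor e^(t).
Since L{sinh(7t)} = 7/(s^2 - 49), the inverse is e^(t)*sinh(7*t).

f(t) = exp(t)*sinh(7*t)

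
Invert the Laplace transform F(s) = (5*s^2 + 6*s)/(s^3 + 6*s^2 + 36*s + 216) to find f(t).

f(t) = -2*sin(6*t) + 3*cos(6*t) + 2*exp(-6*t)

Factor the denominator: s^3 + 6*s^2 + 36*s + 216 = (s + 6)*(s^2 + 36).
Partial fraction decomposition gives [2/(s + 6)] + [3*s/(s^2 + 36)] + [-12/(s^2 + 36)].
Invert each term: 2/(s + 6) ↔ 2e^(-6t); 3·s/(s^2 + 36) ↔ 3cos(6t); -2·6/(s^2 + 36) ↔ -2sin(6t).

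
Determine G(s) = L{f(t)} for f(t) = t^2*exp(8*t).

L{e^(8t)} = 1/(s - 8).
Then apply L{t^2·g(t)} = (-1)^2 d^2/ds^2[H(s)] with H(s) = 1/(s - 8):
differentiating 2 times and applying the sign gives 2/(s - 8)^3.

G(s) = 2/(s - 8)^3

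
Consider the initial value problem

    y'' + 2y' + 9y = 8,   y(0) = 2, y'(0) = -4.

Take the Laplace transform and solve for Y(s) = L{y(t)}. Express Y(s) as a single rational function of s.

Take the Laplace transform of both sides.
The derivative rules (L{y''} = s^2 Y - s·y(0) - y'(0) and L{y'} = sY - y(0), with y(0) = 2, y'(0) = -4) turn the left side into (s^2 + 2*s + 9)Y - (2*s).
The right side is L{8} = 8/s.
So (s^2 + 2*s + 9)Y = 8/s + (2*s).
Divide through and combine into a single rational function.

Y(s) = (2*s^2 + 8)/(s^3 + 2*s^2 + 9*s)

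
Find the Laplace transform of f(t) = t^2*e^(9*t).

L{e^(9t)} = 1/(s - 9).
Then apply L{t^2·g(t)} = (-1)^2 d^2/ds^2[H(s)] with H(s) = 1/(s - 9):
differentiating 2 times and applying the sign gives 2/(s - 9)^3.

2/(s - 9)^3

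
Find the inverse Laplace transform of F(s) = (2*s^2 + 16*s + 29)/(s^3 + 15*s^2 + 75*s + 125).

-t^2*exp(-5*t)/2 - 4*t*exp(-5*t) + 2*exp(-5*t)

Factor the denominator: s^3 + 15*s^2 + 75*s + 125 = (s + 5)^3.
Partial fraction decomposition gives [2/(s + 5)] + [-4/(s + 5)^2] + [-1/(s + 5)^3].
Invert each term: 2/(s + 5) ↔ 2e^(-5t); -4/(s + 5)^2 ↔ -4t·e^(-5t); -1/(s + 5)^3 ↔ (-1/2)t^2·e^(-5t).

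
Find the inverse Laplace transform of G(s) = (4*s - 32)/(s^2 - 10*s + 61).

Complete the square in the denominator: s^2 - 10*s + 61 = (s - 5)^2 + 6^2.
Split the numerator to match: 4*s - 32 = 4·(s - 5) - 2·6.
Invert each term: 4·(s - 5)/((s - 5)^2 + 36) ↔ 4e^(5t)cos(6t); -2·6/((s - 5)^2 + 36) ↔ -2e^(5t)sin(6t).

-2*exp(5*t)*sin(6*t) + 4*exp(5*t)*cos(6*t)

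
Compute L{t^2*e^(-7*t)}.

L{e^(-7t)} = 1/(s + 7).
Then apply L{t^2·g(t)} = (-1)^2 d^2/ds^2[H(s)] with H(s) = 1/(s + 7):
differentiating 2 times and applying the sign gives 2/(s + 7)^3.

2/(s + 7)^3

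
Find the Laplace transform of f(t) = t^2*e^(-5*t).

2/(s + 5)^3

L{e^(-5t)} = 1/(s + 5).
Then apply L{t^2·g(t)} = (-1)^2 d^2/ds^2[H(s)] with H(s) = 1/(s + 5):
differentiating 2 times and applying the sign gives 2/(s + 5)^3.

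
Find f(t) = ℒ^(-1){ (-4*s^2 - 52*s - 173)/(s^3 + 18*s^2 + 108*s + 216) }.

Factor the denominator: s^3 + 18*s^2 + 108*s + 216 = (s + 6)^3.
Partial fraction decomposition gives [-4/(s + 6)] + [-4/(s + 6)^2] + [-5/(s + 6)^3].
Invert each term: -4/(s + 6) ↔ -4e^(-6t); -4/(s + 6)^2 ↔ -4t·e^(-6t); -5/(s + 6)^3 ↔ (-5/2)t^2·e^(-6t).

f(t) = -5*t^2*exp(-6*t)/2 - 4*t*exp(-6*t) - 4*exp(-6*t)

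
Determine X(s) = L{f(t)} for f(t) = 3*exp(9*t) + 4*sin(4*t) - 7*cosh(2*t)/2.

By linearity of the Laplace transform, transform each term separately.
(-7/2)·[L{cosh(2t)} = s/(s^2 - 4)]; (3)·[L{e^(9t)} = 1/(s - 9)]; (4)·[L{sin(4t)} = 4/(s^2 + 16)].

X(s) = -7*s/(2*(s^2 - 4)) + 16/(s^2 + 16) + 3/(s - 9)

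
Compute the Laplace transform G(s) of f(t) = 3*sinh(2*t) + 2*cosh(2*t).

G(s) = 2*s/(s^2 - 4) + 6/(s^2 - 4)

Apply the Laplace transform termwise.
(2)·[L{cosh(2t)} = s/(s^2 - 4)]; (3)·[L{sinh(2t)} = 2/(s^2 - 4)].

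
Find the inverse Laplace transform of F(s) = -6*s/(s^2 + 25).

-6*cos(5*t)

Since L{cos(5t)} = s/(s^2 + 25), the inverse is cos(5*t), scaled by -6.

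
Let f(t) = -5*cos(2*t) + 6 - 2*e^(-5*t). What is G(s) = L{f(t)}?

G(s) = -5*s/(s^2 + 4) - 2/(s + 5) + 6/s

The transform is linear, so treat each term independently.
L{6} = 6/s; (-2)·[L{e^(-5t)} = 1/(s + 5)]; (-5)·[L{cos(2t)} = s/(s^2 + 4)].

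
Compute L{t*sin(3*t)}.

L{sin(3t)} = 3/(s^2 + 9).
Then apply L{t·g(t)} = -d/ds[G(s)] with G(s) = 3/(s^2 + 9):
differentiating 1 time and applying the sign gives 6*s/(s^2 + 9)^2.

6*s/(s^2 + 9)^2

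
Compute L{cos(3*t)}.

s/(s^2 + 9)

L{cos(3t)} = s/(s^2 + 9).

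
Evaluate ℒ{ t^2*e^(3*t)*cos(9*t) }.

2*(s - 3)*(s^2 - 6*s - 234)/(s^2 - 6*s + 90)^3

L{cos(9t)} = s/(s^2 + 81).
Multiplying by e^(3t) shifts s → s - 3, so L{e^(3*t)*cos(9*t)} = (s - 3)/((s - 3)^2 + 81).
Then apply L{t^2·g(t)} = (-1)^2 d^2/ds^2[G(s)] with G(s) = (s - 3)/((s - 3)^2 + 81):
differentiating 2 times and applying the sign gives 2*(s - 3)*(s^2 - 6*s - 234)/(s^2 - 6*s + 90)^3.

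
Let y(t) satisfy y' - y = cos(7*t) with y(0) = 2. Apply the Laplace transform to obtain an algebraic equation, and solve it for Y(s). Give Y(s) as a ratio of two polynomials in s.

Apply the Laplace transform to the equation.
Using L{y'} = sY - y(0) = sY - 2, the left side becomes (s - 1)Y - (2).
The right side is L{cos(7*t)} = s/(s^2 + 49).
So (s - 1)Y = s/(s^2 + 49) + (2).
Solve for Y(s) and write it as one ratio of polynomials.

Y(s) = (2*s^2 + s + 98)/(s^3 - s^2 + 49*s - 49)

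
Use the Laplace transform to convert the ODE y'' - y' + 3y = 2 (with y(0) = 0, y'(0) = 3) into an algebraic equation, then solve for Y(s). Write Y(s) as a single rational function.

Laplace-transform each side.
Using L{y''} = s^2 Y - s·y(0) - y'(0) and L{y'} = sY - y(0), with y(0) = 0, y'(0) = 3, the left side becomes (s^2 - s + 3)Y - (3).
The right side is L{2} = 2/s.
So (s^2 - s + 3)Y = 2/s + (3).
Isolate Y and clear denominators.

Y(s) = (3*s + 2)/(s^3 - s^2 + 3*s)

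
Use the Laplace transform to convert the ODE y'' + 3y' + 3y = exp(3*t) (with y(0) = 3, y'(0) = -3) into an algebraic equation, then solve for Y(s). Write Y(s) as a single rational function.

Take the Laplace transform of both sides.
With L{y''} = s^2 Y - s·y(0) - y'(0) and L{y'} = sY - y(0), with y(0) = 3, y'(0) = -3: the LHS transforms to (s^2 + 3*s + 3)Y - (3*s + 6).
The right side is L{exp(3*t)} = 1/(s - 3).
So (s^2 + 3*s + 3)Y = 1/(s - 3) + (3*s + 6).
Solve for Y(s) and write it as one ratio of polynomials.

Y(s) = (3*s^2 - 3*s - 17)/(s^3 - 6*s - 9)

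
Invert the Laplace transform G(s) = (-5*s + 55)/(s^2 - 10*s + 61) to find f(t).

Complete the square in the denominator: s^2 - 10*s + 61 = (s - 5)^2 + 6^2.
Split the numerator to match: -5*s + 55 = -5·(s - 5) + 5·6.
Invert each term: -5·(s - 5)/((s - 5)^2 + 36) ↔ -5e^(5t)cos(6t); 5·6/((s - 5)^2 + 36) ↔ 5e^(5t)sin(6t).

f(t) = 5*exp(5*t)*sin(6*t) - 5*exp(5*t)*cos(6*t)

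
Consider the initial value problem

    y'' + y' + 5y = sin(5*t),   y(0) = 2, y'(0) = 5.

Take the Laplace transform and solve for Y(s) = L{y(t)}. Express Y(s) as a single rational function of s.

Y(s) = (2*s^3 + 7*s^2 + 50*s + 180)/(s^4 + s^3 + 30*s^2 + 25*s + 125)

Take the Laplace transform of both sides.
The derivative rules (L{y''} = s^2 Y - s·y(0) - y'(0) and L{y'} = sY - y(0), with y(0) = 2, y'(0) = 5) turn the left side into (s^2 + s + 5)Y - (2*s + 7).
The right side is L{sin(5*t)} = 5/(s^2 + 25).
So (s^2 + s + 5)Y = 5/(s^2 + 25) + (2*s + 7).
Solve for Y(s) and write it as one ratio of polynomials.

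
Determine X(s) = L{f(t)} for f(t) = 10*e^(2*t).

X(s) = 10/(s - 2)

L{10} = 10/s.
By the first shifting theorem, multiplying by e^(2t) replaces s with s - 2.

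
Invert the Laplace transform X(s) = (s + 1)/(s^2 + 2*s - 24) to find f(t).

f(t) = exp(-t)*cosh(5*t)

Rewrite the denominator: s^2 + 2*s - 24 = (s + 1)^2 - 25.
The form in (s + 1) signals a first-shifting-theorem factor e^(-t).
Since L{cosh(5t)} = s/(s^2 - 25), the inverse is e^(-t)*cosh(5*t).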